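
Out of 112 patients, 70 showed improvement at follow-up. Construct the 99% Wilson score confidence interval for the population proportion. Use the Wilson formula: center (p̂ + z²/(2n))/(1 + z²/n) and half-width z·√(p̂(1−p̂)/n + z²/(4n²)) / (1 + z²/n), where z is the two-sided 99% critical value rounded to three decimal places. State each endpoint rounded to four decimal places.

p̂ = 70/112 = 0.62500; z = 2.576, so z² = 6.635776.
Denominator 1 + z²/n = 1 + 6.635776/112 = 1.059248.
Center = (0.62500 + 0.029624)/1.059248 = 0.61801.
Radicand: p̂(1−p̂)/n + z²/(4n²) = 0.002092634 + 0.000132250 = 0.002224884.
Half-width = 2.576·√0.002224884/1.059248 = 0.11471.
CI: 0.61801 ± 0.11471 = (0.5033, 0.7327).

(0.5033, 0.7327)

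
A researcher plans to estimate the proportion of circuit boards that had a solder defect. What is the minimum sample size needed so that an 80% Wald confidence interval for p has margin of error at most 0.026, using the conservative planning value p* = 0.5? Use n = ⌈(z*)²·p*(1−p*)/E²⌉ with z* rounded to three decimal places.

n = 608

The 80% critical value is z* = 1.282.
p*(1−p*) = 0.2500.
Required n before rounding: 1.643524 × 0.2500 / 0.026² = 607.812.
⌈607.812⌉ = 608.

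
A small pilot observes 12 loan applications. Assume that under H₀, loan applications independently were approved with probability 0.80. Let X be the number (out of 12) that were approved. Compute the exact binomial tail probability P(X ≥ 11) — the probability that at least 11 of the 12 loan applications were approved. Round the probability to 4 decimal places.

X is binomial with n = 12 and p = 0.80.
P(X ≥ 11) = C(12,11)·0.80^11·0.20^1 + C(12,12)·0.80^12·0.20^0.
= 0.206158 + 0.068719 = 0.2749.

P = 0.2749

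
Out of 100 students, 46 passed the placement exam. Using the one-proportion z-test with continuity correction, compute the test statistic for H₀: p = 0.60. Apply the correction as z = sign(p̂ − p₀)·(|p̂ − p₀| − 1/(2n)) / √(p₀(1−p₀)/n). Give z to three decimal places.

z = -2.756

p̂ = 46/100 = 0.46000. p̂ − p₀ = -0.140000.
Continuity correction 1/(2n) = 1/200 = 0.005000.
Corrected numerator: |-0.140000| − 0.005000 = 0.135000.
Null standard error: √(0.60·0.40/100) = √0.002400000 = 0.048990.
z = (−)0.135000/0.048990 = -2.756.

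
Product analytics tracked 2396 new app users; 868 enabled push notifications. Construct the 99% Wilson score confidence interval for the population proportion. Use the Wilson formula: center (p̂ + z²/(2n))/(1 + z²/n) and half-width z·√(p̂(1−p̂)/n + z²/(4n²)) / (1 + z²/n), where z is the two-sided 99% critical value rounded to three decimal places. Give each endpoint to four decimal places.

p̂ = 868/2396 = 0.36227; z = 2.576, so z² = 6.635776.
1 + z²/n = 1.002770.
Adjusted center: (0.36227 + z²/(2n))/1.002770 = 0.36265.
Radicand: p̂(1−p̂)/n + z²/(4n²) = 0.000096423 + 0.000000289 = 0.000096712.
Half-width = 2.576·√0.000096712/1.002770 = 0.02526.
Interval: 0.36265 ± 0.02526 → (0.3374, 0.3879).

(0.3374, 0.3879)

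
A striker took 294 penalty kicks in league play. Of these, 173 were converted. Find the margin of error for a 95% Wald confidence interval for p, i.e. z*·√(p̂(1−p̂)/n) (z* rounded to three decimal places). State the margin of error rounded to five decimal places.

p̂ = 173/294 = 0.58844.
Standard error of p̂: √(0.242179/294) = √0.000823739 = 0.028701.
For 95% confidence, z* = 1.960.
Margin of error = z*·SE = 1.960 × 0.028701 = 0.05625.

ME = 0.05625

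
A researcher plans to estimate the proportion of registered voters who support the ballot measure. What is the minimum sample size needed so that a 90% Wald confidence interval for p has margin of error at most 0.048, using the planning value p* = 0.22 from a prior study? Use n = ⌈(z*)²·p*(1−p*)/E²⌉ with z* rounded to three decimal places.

For 90% confidence, z* = 1.645.
p*(1−p*) = 0.22·0.78 = 0.1716.
Required n before rounding: 2.706025 × 0.1716 / 0.048² = 201.542.
Rounding up, n = 202.

n = 202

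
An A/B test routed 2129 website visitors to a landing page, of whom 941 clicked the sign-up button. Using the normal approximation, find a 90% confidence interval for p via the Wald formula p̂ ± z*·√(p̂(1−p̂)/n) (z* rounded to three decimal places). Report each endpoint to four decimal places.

(0.4243, 0.4597)

Sample proportion p̂ = 941/2129 = 0.44199.
SE(p̂) = √(0.44199·0.55801/2129) = 0.010763.
z* = 1.645 at the 90% level.
Margin of error: 1.645 × 0.010763 = 0.01771.
So the interval runs from 0.4243 to 0.4597.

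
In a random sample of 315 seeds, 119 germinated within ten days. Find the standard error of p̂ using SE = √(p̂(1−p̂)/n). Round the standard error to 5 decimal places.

Sample proportion p̂ = 119/315 = 0.37778.
p̂(1−p̂) = 0.235062.
SE = √(0.235062/315) = 0.02732.

SE = 0.02732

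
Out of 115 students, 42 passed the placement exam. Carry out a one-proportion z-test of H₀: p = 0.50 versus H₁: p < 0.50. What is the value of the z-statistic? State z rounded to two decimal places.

z = -2.89

p̂ = 42/115 = 0.36522.
SE₀ = √(0.50·0.50/115) = 0.046625.
z = (0.36522 − 0.50)/0.046625 = -0.13478/0.046625 = -2.89.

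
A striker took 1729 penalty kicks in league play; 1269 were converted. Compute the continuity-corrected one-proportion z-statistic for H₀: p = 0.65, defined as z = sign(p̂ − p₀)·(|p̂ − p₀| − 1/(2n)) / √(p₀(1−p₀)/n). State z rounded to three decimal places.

With x = 1269 successes in n = 1729, p̂ = 0.73395. p̂ − p₀ = 0.083950.
1/(2n) = 0.000289.
Corrected numerator: |0.083950| − 0.000289 = 0.083661.
Under H₀, SE = √(p₀(1−p₀)/n) = √(0.65·0.35/1729) = √0.000131579 = 0.011471.
z = (+)0.083661/0.011471 = 7.293.

z = 7.293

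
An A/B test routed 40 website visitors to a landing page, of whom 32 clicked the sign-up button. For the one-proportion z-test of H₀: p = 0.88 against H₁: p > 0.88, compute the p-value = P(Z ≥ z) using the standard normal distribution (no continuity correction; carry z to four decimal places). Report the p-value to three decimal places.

p-value = 0.940

With x = 32 successes in n = 40, p̂ = 0.80000.
SE₀ = √(0.88·0.12/40) = 0.051381.
Test statistic (full precision, shown to 4 dp): z = (32/40 − 0.88)/SE₀ ≈ -1.5570.
From the standard normal, P(Z ≥ z) = 0.940.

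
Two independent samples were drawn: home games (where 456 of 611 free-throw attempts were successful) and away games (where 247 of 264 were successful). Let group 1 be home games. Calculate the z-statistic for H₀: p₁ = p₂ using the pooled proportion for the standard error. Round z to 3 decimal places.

z = -6.467

p̂₁ = 456/611 = 0.74632, p̂₂ = 247/264 = 0.93561.
Pooling: p̂ = 703/875 = 0.80343.
SE = √[p̂(1−p̂)(1/n₁+1/n₂)] = √[0.80343·0.19657·(1/611+1/264)] ≈ 0.029269.
z = (p̂₁ − p̂₂)/SE = (0.74632 − 0.93561)/0.029269 = -0.18929/0.029269 = -6.467.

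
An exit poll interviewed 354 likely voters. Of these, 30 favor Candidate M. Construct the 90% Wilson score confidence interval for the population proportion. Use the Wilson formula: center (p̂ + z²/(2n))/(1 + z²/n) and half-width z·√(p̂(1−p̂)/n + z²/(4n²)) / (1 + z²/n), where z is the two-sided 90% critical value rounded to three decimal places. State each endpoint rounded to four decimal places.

(0.0634, 0.1124)

Here p̂ = 30/354 = 0.08475 and z = 1.645 (z² = 2.706025).
1 + z²/n = 1.007644.
Center = (0.08475 + 0.003822)/1.007644 = 0.08790.
Radicand: p̂(1−p̂)/n + z²/(4n²) = 0.000219107 + 0.000005398 = 0.000224505.
Half-width = z·√(radicand)/denom = 1.645·0.014984/1.007644 = 0.02446.
So the interval runs from 0.0634 to 0.1124.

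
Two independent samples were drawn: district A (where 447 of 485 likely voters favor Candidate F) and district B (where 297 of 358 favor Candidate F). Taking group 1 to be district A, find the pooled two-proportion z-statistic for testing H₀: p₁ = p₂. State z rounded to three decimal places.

p̂₁ = 447/485 = 0.92165, p̂₂ = 297/358 = 0.82961.
Pooled p̂ = (447+297)/(485+358) = 744/843 = 0.88256.
SE = √[p̂(1−p̂)(1/n₁+1/n₂)] = √[0.88256·0.11744·(1/485+1/358)] ≈ 0.022433.
z = 0.09204/0.022433 = 4.103.

z = 4.103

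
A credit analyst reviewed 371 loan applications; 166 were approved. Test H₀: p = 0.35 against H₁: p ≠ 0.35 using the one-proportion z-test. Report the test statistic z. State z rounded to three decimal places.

z = 3.935

p̂ = 166/371 = 0.44744.
SE₀ = √(0.35·0.65/371) = 0.024763.
z = (0.44744 − 0.35)/0.024763 = 0.09744/0.024763 = 3.935.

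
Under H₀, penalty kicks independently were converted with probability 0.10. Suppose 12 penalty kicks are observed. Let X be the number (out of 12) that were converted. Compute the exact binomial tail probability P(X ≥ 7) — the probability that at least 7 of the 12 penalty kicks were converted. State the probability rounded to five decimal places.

P = 0.00005

X ~ Binomial(n=12, p=0.10).
P(X ≥ 7) = Σ_{j=7}^{12} C(12,j)·0.10^j·0.90^{12−j}.
= 0.000047 + 0.000003 + 0.000000 + 0.000000 + 0.000000 + 0.000000 = 0.00005.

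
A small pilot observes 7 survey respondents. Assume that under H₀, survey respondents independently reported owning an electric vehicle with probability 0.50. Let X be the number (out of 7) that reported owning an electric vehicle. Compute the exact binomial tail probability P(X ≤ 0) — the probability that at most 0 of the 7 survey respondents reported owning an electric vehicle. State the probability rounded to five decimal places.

P = 0.00781

X ~ Binomial(n=7, p=0.50).
P(X ≤ 0) = C(7,0)·0.50^0·0.50^7.
= 0.007812 = 0.00781.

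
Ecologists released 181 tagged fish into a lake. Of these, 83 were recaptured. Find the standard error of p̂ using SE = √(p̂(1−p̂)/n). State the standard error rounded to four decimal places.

SE = 0.0370

The sample proportion is 83/181 = 0.45856.
p̂(1−p̂) = 0.45856·0.54144 = 0.248283.
Dividing by n and taking the root: √0.001371729 = 0.0370.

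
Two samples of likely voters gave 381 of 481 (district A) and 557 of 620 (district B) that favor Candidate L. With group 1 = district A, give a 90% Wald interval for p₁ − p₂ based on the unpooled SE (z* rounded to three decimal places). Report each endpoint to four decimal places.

(-0.1427, -0.0699)

p̂₁ = 0.79210, p̂₂ = 0.89839, so the observed difference is -0.10629.
Unpooled SE = √(p̂₁(1−p̂₁)/n₁ + p̂₂(1−p̂₂)/n₂) = √(0.000342365 + 0.000147238) = 0.022127.
The 90% critical value is z* = 1.645. Margin of error = 0.03640.
So the interval runs from -0.1427 to -0.0699.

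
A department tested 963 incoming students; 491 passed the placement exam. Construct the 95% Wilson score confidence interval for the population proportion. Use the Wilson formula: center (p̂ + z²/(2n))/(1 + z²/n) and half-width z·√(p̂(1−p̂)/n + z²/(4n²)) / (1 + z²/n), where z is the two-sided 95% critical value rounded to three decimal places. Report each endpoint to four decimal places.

p̂ = 491/963 = 0.50987; z = 1.960, so z² = 3.841600.
1 + z²/n = 1.003989.
Adjusted center: (0.50987 + z²/(2n))/1.003989 = 0.50983.
Radicand: p̂(1−p̂)/n + z²/(4n²) = 0.000259504 + 0.000001036 = 0.000260540.
Half-width = z·√(radicand)/denom = 1.960·0.016141/1.003989 = 0.03151.
So the interval runs from 0.4783 to 0.5413.

(0.4783, 0.5413)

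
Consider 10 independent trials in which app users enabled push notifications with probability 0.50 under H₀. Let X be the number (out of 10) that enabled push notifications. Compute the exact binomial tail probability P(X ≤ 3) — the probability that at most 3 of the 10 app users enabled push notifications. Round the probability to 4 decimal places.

P = 0.1719

X ~ Binomial(n=10, p=0.50).
P(X ≤ 3) = C(10,0)·0.50^0·0.50^10 + C(10,1)·0.50^1·0.50^9 + C(10,2)·0.50^2·0.50^8 + C(10,3)·0.50^3·0.50^7.
= 0.000977 + 0.009766 + 0.043945 + 0.117188 = 0.1719.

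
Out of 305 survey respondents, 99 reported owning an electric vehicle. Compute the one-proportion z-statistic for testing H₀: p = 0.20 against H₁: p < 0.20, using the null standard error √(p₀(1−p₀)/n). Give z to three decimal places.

p̂ = 99/305 = 0.32459.
Null standard error: √(0.20·0.80/305) = √0.000524590 = 0.022904.
Test statistic: z = 0.12459/0.022904 = 5.440.

z = 5.440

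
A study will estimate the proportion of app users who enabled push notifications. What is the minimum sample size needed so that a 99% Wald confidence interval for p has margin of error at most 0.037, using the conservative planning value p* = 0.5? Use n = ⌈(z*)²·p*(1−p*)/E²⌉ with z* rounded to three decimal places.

n = 1212

z* = 2.576 at the 99% level.
p*(1−p*) = 0.50·0.50 = 0.2500.
(z*)²·p*(1−p*)/E² = 6.635776·0.2500/0.001369 = 1211.793.
Rounding up, n = 1212.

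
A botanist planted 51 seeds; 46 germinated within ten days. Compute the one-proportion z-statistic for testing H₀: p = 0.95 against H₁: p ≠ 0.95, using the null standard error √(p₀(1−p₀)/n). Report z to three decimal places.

z = -1.574

p̂ = 46/51 = 0.90196.
Null standard error: √(0.95·0.05/51) = √0.000931373 = 0.030518.
z = (p̂ − p₀)/SE = (0.90196 − 0.95)/0.030518 = -1.574.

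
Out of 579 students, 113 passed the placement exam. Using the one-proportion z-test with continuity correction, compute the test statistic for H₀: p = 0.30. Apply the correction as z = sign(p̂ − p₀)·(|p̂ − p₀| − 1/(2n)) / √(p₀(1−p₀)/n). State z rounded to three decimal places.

z = -5.459

Sample proportion p̂ = 113/579 = 0.19516. p̂ − p₀ = -0.104836.
Continuity correction 1/(2n) = 1/1158 = 0.000864.
Corrected numerator: |-0.104836| − 0.000864 = 0.103972.
Null standard error: √(0.30·0.70/579) = √0.000362694 = 0.019045.
z = (−)0.103972/0.019045 = -5.459.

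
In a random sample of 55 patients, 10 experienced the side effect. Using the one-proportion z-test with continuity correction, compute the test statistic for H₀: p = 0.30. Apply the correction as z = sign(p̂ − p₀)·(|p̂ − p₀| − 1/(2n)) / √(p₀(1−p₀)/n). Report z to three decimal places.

With x = 10 successes in n = 55, p̂ = 0.18182. p̂ − p₀ = -0.118182.
Continuity correction 1/(2n) = 1/110 = 0.009091.
Corrected numerator: |-0.118182| − 0.009091 = 0.109091.
SE₀ = √(0.30·0.70/55) = 0.061791.
z = (−)0.109091/0.061791 = -1.765.

z = -1.765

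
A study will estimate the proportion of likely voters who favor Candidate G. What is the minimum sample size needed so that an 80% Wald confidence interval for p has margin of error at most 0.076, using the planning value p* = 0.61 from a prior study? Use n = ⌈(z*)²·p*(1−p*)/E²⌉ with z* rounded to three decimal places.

z* = 1.282 at the 80% level.
p*(1−p*) = 0.61·0.39 = 0.2379.
Required n before rounding: 1.643524 × 0.2379 / 0.076² = 67.693.
Rounding up, n = 68.

n = 68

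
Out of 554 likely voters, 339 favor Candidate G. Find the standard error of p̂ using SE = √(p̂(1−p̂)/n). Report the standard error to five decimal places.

The sample proportion is 339/554 = 0.61191.
p̂(1−p̂) = 0.61191·0.38809 = 0.237476.
SE = √(0.237476/554) = √0.000428657 = 0.02070.

SE = 0.02070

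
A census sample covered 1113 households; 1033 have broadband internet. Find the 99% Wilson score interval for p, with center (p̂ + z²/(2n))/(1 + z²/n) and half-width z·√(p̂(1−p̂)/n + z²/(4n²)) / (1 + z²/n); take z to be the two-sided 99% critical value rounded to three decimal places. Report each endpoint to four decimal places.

Here p̂ = 1033/1113 = 0.92812 and z = 2.576 (z² = 6.635776).
Denominator 1 + z²/n = 1 + 6.635776/1113 = 1.005962.
Adjusted center: (0.92812 + z²/(2n))/1.005962 = 0.92558.
Radicand: p̂(1−p̂)/n + z²/(4n²) = 0.000059938 + 0.000001339 = 0.000061277.
Half-width = 2.576·√0.000061277/1.005962 = 0.02005.
So the interval runs from 0.9055 to 0.9456.

(0.9055, 0.9456)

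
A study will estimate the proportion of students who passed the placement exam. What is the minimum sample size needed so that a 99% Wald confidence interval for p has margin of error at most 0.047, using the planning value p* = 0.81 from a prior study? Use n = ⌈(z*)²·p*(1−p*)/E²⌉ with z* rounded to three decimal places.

n = 463

For 99% confidence, z* = 2.576.
p*(1−p*) = 0.81·0.19 = 0.1539.
(z*)²·p*(1−p*)/E² = 6.635776·0.1539/0.002209 = 462.311.
⌈462.311⌉ = 463.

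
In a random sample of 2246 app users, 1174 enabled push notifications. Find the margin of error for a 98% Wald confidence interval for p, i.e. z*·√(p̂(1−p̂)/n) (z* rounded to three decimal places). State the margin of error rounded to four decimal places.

ME = 0.0245

Sample proportion p̂ = 1174/2246 = 0.52271.
SE(p̂) = √(0.52271·0.47729/2246) = 0.010539.
For 98% confidence, z* = 2.326.
So ME = 0.0245.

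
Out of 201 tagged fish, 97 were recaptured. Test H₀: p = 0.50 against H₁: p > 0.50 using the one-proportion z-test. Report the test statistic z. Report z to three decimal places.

Sample proportion p̂ = 97/201 = 0.48259.
Null standard error: √(0.50·0.50/201) = √0.001243781 = 0.035267.
z = (p̂ − p₀)/SE = (0.48259 − 0.50)/0.035267 = -0.494.

z = -0.494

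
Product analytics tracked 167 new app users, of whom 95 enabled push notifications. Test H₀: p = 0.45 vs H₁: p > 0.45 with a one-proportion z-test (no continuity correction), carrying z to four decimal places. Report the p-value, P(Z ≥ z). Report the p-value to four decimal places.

p-value = 0.0010

Sample proportion p̂ = 95/167 = 0.56886.
SE₀ = √(0.45·0.55/167) = 0.038497.
z = (p̂ − p₀)/SE = (95/167 − 0.45)/0.038497 ≈ 3.0876.
From the standard normal, P(Z ≥ z) = 0.0010.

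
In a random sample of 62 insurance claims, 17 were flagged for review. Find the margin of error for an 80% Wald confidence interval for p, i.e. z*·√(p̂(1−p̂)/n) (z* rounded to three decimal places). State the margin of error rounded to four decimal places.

The sample proportion is 17/62 = 0.27419.
SE = √(p̂(1−p̂)/n) = √(0.199011/62) = 0.056656.
z* = 1.282 at the 80% level.
ME = 1.282·0.056656 = 0.0726.

ME = 0.0726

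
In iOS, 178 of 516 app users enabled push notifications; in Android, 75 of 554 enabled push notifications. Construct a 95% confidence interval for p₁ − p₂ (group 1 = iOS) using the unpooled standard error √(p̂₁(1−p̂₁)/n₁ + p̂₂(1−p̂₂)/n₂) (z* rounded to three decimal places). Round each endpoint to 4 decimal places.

p̂₁ = 0.34496, p̂₂ = 0.13538, so the observed difference is 0.20958.
SE = √(0.000437913 + 0.000211284) = √0.000649197 = 0.025479.
For 95% confidence, z* = 1.960. Margin of error = 0.04994.
Interval: 0.20958 ± 0.04994 → (0.1596, 0.2595).

(0.1596, 0.2595)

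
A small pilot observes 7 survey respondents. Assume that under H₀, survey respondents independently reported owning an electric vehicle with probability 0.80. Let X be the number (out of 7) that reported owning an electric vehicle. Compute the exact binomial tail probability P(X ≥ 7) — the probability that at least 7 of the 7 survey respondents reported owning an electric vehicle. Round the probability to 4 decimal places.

P = 0.2097

X is binomial with n = 7 and p = 0.80.
P(X ≥ 7) = C(7,7)·0.80^7·0.20^0.
= 0.209715 = 0.2097.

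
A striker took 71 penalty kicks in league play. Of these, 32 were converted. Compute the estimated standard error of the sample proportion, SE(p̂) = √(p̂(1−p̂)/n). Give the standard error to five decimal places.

Sample proportion p̂ = 32/71 = 0.45070.
p̂(1−p̂) = 0.45070·0.54930 = 0.247570.
SE = √(0.247570/71) = 0.05905.

SE = 0.05905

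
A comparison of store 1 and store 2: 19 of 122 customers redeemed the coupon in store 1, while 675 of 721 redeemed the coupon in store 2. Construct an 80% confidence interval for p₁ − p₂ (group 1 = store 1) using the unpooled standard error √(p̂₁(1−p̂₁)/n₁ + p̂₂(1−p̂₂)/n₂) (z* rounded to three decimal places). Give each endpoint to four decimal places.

(-0.8241, -0.7368)

p̂₁ = 0.15574, p̂₂ = 0.93620, so the observed difference is -0.78046.
Unpooled SE = √(p̂₁(1−p̂₁)/n₁ + p̂₂(1−p̂₂)/n₂) = √(0.001077733 + 0.000082843) = 0.034067.
For 80% confidence, z* = 1.282. Margin = 1.282·0.034067 = 0.04367.
So the interval runs from -0.8241 to -0.7368.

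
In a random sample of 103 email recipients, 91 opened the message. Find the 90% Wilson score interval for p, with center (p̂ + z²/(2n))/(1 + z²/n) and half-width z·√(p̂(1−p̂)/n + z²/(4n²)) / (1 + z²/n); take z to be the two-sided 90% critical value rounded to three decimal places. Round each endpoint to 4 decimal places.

(0.8214, 0.9259)

Here p̂ = 91/103 = 0.88350 and z = 1.645 (z² = 2.706025).
Denominator 1 + z²/n = 1 + 2.706025/103 = 1.026272.
Adjusted center: (0.88350 + z²/(2n))/1.026272 = 0.87368.
Radicand: p̂(1−p̂)/n + z²/(4n²) = 0.000999335 + 0.000063767 = 0.001063102.
Half-width = 1.645·√0.001063102/1.026272 = 0.05226.
So the interval runs from 0.8214 to 0.9259.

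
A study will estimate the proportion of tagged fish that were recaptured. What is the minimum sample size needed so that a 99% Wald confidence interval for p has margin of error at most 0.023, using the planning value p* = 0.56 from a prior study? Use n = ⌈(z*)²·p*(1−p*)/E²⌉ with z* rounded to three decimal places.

z* = 2.576 at the 99% level.
p*(1−p*) = 0.2464.
Required n before rounding: 6.635776 × 0.2464 / 0.023² = 3090.842.
⌈3090.842⌉ = 3091.

n = 3091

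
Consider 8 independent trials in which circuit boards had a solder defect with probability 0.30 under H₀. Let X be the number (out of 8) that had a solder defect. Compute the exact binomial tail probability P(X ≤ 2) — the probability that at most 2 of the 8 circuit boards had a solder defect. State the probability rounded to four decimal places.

P = 0.5518

X ~ Binomial(n=8, p=0.30).
P(X ≤ 2) = C(8,0)·0.30^0·0.70^8 + C(8,1)·0.30^1·0.70^7 + C(8,2)·0.30^2·0.70^6.
= 0.057648 + 0.197650 + 0.296475 = 0.5518.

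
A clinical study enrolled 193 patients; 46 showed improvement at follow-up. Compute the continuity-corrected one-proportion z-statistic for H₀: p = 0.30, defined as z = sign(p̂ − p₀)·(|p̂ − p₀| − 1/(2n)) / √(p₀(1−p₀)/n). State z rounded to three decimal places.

z = -1.791

With x = 46 successes in n = 193, p̂ = 0.23834. p̂ − p₀ = -0.061658.
Continuity correction 1/(2n) = 1/386 = 0.002591.
Corrected numerator: |-0.061658| − 0.002591 = 0.059067.
SE₀ = √(0.30·0.70/193) = 0.032986.
z = (−)0.059067/0.032986 = -1.791.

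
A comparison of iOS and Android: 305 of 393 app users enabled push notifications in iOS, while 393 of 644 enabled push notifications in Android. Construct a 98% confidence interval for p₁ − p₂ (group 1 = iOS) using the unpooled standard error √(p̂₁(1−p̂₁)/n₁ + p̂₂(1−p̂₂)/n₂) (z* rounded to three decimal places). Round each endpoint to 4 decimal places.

(0.0996, 0.2321)

p̂₁ = 0.77608, p̂₂ = 0.61025, so the observed difference is 0.16583.
SE = √(0.000442186 + 0.000369325) = √0.000811511 = 0.028487.
z* = 2.326 at the 98% level. Margin = 2.326·0.028487 = 0.06626.
So the interval runs from 0.0996 to 0.2321.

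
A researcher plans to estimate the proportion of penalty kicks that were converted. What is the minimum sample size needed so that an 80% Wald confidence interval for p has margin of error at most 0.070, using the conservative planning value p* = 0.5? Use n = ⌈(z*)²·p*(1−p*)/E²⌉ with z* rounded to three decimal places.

n = 84

For 80% confidence, z* = 1.282.
p*(1−p*) = 0.50·0.50 = 0.2500.
(z*)²·p*(1−p*)/E² = 1.643524·0.2500/0.004900 = 83.853.
⌈83.853⌉ = 84.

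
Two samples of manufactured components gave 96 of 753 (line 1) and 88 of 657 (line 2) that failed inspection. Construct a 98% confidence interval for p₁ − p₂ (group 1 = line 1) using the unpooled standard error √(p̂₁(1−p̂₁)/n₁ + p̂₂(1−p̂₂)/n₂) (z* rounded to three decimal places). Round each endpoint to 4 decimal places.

p̂₁ = 96/753 = 0.12749, p̂₂ = 88/657 = 0.13394; p̂₁ − p̂₂ = -0.00645.
Unpooled SE = √(p̂₁(1−p̂₁)/n₁ + p̂₂(1−p̂₂)/n₂) = √(0.000147724 + 0.000176563) = 0.018008.
For 98% confidence, z* = 2.326. Margin = 2.326·0.018008 = 0.04189.
So the interval runs from -0.0483 to 0.0354.

(-0.0483, 0.0354)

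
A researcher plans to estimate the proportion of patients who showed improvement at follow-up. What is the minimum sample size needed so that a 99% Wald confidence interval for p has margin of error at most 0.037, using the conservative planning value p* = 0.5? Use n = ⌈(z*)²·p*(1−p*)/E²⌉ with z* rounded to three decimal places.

n = 1212

z* = 2.576 at the 99% level.
p*(1−p*) = 0.2500.
(z*)²·p*(1−p*)/E² = 6.635776·0.2500/0.001369 = 1211.793.
Rounding up, n = 1212.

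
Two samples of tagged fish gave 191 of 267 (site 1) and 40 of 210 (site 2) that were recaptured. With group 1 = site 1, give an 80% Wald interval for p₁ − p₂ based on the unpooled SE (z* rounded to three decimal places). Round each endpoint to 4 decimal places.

(0.4753, 0.5745)

p̂₁ = 0.71536, p̂₂ = 0.19048, so the observed difference is 0.52488.
Unpooled SE = √(p̂₁(1−p̂₁)/n₁ + p̂₂(1−p̂₂)/n₂) = √(0.000762629 + 0.000734262) = 0.038690.
z* = 1.282 at the 80% level. Margin = 1.282·0.038690 = 0.04960.
CI: 0.52488 ± 0.04960 = (0.4753, 0.5745).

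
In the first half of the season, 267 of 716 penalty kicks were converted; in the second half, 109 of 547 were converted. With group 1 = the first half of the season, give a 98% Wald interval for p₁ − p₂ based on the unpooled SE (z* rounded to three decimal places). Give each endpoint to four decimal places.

(0.1158, 0.2315)

p̂₁ = 0.37291, p̂₂ = 0.19927, so the observed difference is 0.17364.
SE = √(0.000326602 + 0.000291701) = √0.000618303 = 0.024866.
z* = 2.326 at the 98% level. Margin = 2.326·0.024866 = 0.05784.
CI: 0.17364 ± 0.05784 = (0.1158, 0.2315).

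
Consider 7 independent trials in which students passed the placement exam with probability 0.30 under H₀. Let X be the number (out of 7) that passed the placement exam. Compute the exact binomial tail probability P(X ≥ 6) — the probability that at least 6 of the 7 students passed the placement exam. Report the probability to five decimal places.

P = 0.00379

X is binomial with n = 7 and p = 0.30.
P(X ≥ 6) = C(7,6)·0.30^6·0.70^1 + C(7,7)·0.30^7·0.70^0.
= 0.003572 + 0.000219 = 0.00379.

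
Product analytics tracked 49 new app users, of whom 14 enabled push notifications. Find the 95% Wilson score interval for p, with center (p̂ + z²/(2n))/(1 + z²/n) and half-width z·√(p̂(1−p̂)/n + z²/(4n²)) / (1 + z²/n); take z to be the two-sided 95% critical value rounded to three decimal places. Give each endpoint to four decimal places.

(0.1785, 0.4241)

p̂ = 14/49 = 0.28571; z = 1.960, so z² = 3.841600.
Denominator 1 + z²/n = 1 + 3.841600/49 = 1.078400.
Center = (0.28571 + 0.039200)/1.078400 = 0.30129.
Radicand: p̂(1−p̂)/n + z²/(4n²) = 0.004164931 + 0.000400000 = 0.004564931.
Half-width = 1.960·√0.004564931/1.078400 = 0.12280.
Interval: 0.30129 ± 0.12280 → (0.1785, 0.4241).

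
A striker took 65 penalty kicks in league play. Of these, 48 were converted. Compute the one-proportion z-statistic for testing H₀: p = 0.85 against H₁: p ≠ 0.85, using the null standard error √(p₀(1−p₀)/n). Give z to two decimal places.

z = -2.52

With x = 48 successes in n = 65, p̂ = 0.73846.
SE₀ = √(0.85·0.15/65) = 0.044289.
Test statistic: z = -0.11154/0.044289 = -2.52.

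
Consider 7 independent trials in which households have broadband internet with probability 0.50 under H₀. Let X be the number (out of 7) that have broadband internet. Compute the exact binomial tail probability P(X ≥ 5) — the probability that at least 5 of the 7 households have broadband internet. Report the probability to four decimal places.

P = 0.2266

X is binomial with n = 7 and p = 0.50.
P(X ≥ 5) = C(7,5)·0.50^5·0.50^2 + C(7,6)·0.50^6·0.50^1 + C(7,7)·0.50^7·0.50^0.
= 0.164062 + 0.054688 + 0.007812 = 0.2266.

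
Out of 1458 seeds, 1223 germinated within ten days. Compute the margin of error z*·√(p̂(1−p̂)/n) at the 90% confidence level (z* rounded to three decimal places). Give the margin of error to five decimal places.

With x = 1223 successes in n = 1458, p̂ = 0.83882.
Standard error of p̂: √(0.135201/1458) = √0.000092730 = 0.009630.
z* = 1.645 at the 90% level.
ME = 1.645·0.009630 = 0.01584.

ME = 0.01584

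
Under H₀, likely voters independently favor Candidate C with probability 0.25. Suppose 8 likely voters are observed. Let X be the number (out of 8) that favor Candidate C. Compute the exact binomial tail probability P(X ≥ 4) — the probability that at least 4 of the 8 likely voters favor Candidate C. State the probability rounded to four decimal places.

X is binomial with n = 8 and p = 0.25.
P(X ≥ 4) = Σ_{j=4}^{8} C(8,j)·0.25^j·0.75^{8−j}.
= 0.086517 + 0.023071 + 0.003845 + 0.000366 + 0.000015 = 0.1138.

P = 0.1138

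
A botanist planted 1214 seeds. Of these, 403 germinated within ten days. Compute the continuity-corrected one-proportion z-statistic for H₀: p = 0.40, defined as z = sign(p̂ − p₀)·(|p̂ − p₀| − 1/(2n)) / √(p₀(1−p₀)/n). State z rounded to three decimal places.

Sample proportion p̂ = 403/1214 = 0.33196. p̂ − p₀ = -0.068040.
1/(2n) = 0.000412.
Corrected numerator: |-0.068040| − 0.000412 = 0.067628.
SE₀ = √(0.40·0.60/1214) = 0.014060.
z = −0.067628/0.014060 = -4.810.

z = -4.810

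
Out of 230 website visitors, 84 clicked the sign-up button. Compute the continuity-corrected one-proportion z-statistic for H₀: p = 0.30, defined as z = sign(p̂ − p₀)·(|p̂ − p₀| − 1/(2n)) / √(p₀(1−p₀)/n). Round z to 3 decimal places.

The sample proportion is 84/230 = 0.36522. p̂ − p₀ = 0.065217.
1/(2n) = 0.002174.
Corrected numerator: |0.065217| − 0.002174 = 0.063043.
Under H₀, SE = √(p₀(1−p₀)/n) = √(0.30·0.70/230) = √0.000913043 = 0.030217.
z = +0.063043/0.030217 = 2.086.

z = 2.086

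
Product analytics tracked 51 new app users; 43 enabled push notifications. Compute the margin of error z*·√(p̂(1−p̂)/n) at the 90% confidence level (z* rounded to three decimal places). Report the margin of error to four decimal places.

Sample proportion p̂ = 43/51 = 0.84314.
SE = √(p̂(1−p̂)/n) = √(0.132257/51) = 0.050924.
For 90% confidence, z* = 1.645.
Margin of error = z*·SE = 1.645 × 0.050924 = 0.0838.

ME = 0.0838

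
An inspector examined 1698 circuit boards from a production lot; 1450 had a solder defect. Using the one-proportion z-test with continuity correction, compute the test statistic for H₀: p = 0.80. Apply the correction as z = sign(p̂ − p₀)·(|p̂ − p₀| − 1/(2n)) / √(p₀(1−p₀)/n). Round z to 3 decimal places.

The sample proportion is 1450/1698 = 0.85395. p̂ − p₀ = 0.053946.
Continuity correction 1/(2n) = 1/3396 = 0.000294.
Corrected numerator: |0.053946| − 0.000294 = 0.053652.
SE₀ = √(0.80·0.20/1698) = 0.009707.
z = +0.053652/0.009707 = 5.527.

z = 5.527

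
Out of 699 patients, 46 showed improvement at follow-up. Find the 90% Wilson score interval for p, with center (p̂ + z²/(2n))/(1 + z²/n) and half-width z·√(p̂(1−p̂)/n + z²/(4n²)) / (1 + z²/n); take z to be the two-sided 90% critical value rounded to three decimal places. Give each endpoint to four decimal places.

p̂ = 46/699 = 0.06581; z = 1.645, so z² = 2.706025.
1 + z²/n = 1.003871.
Adjusted center: (0.06581 + z²/(2n))/1.003871 = 0.06748.
Radicand: p̂(1−p̂)/n + z²/(4n²) = 0.000087951 + 0.000001385 = 0.000089336.
Half-width = 1.645·√0.000089336/1.003871 = 0.01549.
CI: 0.06748 ± 0.01549 = (0.0520, 0.0830).

(0.0520, 0.0830)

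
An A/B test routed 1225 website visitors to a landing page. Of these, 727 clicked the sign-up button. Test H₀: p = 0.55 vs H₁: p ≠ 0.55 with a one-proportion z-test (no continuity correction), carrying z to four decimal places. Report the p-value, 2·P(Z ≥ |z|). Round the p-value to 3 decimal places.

p-value = 0.002

The sample proportion is 727/1225 = 0.59347.
Under H₀, SE = √(p₀(1−p₀)/n) = √(0.55·0.45/1225) = √0.000202041 = 0.014214.
Test statistic (full precision, shown to 4 dp): z = (727/1225 − 0.55)/SE₀ ≈ 3.0582.
p-value = 2·P(Z ≥ |z|) with z = 3.0582 → 0.002.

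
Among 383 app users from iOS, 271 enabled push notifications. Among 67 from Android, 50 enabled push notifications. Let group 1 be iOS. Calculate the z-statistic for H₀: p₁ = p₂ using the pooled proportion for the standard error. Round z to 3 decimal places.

Sample proportions: p̂₁ = 271/383 = 0.70757 and p̂₂ = 50/67 = 0.74627.
Pooled p̂ = (271+50)/(383+67) = 321/450 = 0.71333.
Pooled SE = √[0.2044889·0.01753634] ≈ 0.059883.
z = (p̂₁ − p̂₂)/SE = (0.70757 − 0.74627)/0.059883 = -0.03870/0.059883 = -0.646.

z = -0.646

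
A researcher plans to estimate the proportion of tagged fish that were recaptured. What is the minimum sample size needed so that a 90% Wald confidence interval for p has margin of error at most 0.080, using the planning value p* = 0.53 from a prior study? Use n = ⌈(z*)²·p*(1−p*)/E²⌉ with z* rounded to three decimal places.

n = 106

The 90% critical value is z* = 1.645.
p*(1−p*) = 0.2491.
(z*)²·p*(1−p*)/E² = 2.706025·0.2491/0.006400 = 105.324.
⌈105.324⌉ = 106.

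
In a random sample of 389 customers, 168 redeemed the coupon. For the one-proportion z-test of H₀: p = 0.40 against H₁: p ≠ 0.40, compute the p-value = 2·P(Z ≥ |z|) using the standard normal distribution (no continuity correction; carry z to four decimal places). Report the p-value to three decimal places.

Sample proportion p̂ = 168/389 = 0.43188.
SE₀ = √(0.40·0.60/389) = 0.024839.
Test statistic (full precision, shown to 4 dp): z = (168/389 − 0.40)/SE₀ ≈ 1.2833.
p-value = 2·P(Z ≥ |z|) with z = 1.2833 → 0.199.

p-value = 0.199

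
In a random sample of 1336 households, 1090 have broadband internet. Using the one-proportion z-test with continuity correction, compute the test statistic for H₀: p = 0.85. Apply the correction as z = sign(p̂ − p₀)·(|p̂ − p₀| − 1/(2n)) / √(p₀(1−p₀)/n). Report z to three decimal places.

z = -3.456

With x = 1090 successes in n = 1336, p̂ = 0.81587. p̂ − p₀ = -0.034132.
1/(2n) = 0.000374.
Corrected numerator: |-0.034132| − 0.000374 = 0.033758.
Null standard error: √(0.85·0.15/1336) = √0.000095434 = 0.009769.
z = (−)0.033758/0.009769 = -3.456.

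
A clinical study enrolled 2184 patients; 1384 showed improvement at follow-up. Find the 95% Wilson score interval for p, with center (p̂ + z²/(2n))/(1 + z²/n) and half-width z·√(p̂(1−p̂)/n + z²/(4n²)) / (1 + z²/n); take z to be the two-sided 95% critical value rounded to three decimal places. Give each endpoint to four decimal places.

(0.6133, 0.6537)

p̂ = 1384/2184 = 0.63370; z = 1.960, so z² = 3.841600.
Denominator 1 + z²/n = 1 + 3.841600/2184 = 1.001759.
Center = (0.63370 + 0.000879)/1.001759 = 0.63346.
Radicand: p̂(1−p̂)/n + z²/(4n²) = 0.000106284 + 0.000000201 = 0.000106485.
Half-width = z·√(radicand)/denom = 1.960·0.010319/1.001759 = 0.02019.
CI: 0.63346 ± 0.02019 = (0.6133, 0.6537).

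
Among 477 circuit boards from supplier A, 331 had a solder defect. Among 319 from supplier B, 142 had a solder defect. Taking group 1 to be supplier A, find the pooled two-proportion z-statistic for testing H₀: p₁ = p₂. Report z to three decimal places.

z = 7.005

p̂₁ = 331/477 = 0.69392, p̂₂ = 142/319 = 0.44514.
Pooling: p̂ = 473/796 = 0.59422.
SE = √[p̂(1−p̂)(1/n₁+1/n₂)] = √[0.59422·0.40578·(1/477+1/319)] ≈ 0.035516.
z = 0.24878/0.035516 = 7.005.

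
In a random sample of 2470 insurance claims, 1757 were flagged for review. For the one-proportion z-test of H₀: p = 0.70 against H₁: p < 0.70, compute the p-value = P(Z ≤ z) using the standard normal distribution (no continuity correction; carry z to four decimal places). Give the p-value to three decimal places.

p-value = 0.891

The sample proportion is 1757/2470 = 0.71134.
SE₀ = √(0.70·0.30/2470) = 0.009221.
Test statistic (full precision, shown to 4 dp): z = (1757/2470 − 0.70)/SE₀ ≈ 1.2294.
p-value = P(Z ≤ z) with z = 1.2294 → 0.891.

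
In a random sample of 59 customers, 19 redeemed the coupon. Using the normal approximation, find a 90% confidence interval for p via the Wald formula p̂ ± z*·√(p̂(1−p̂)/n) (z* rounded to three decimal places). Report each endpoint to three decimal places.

(0.222, 0.422)

With x = 19 successes in n = 59, p̂ = 0.32203.
SE = √(p̂(1−p̂)/n) = √(0.218328/59) = 0.060832.
z* = 1.645 at the 90% level.
Margin of error: 1.645 × 0.060832 = 0.10007.
So the interval runs from 0.222 to 0.422.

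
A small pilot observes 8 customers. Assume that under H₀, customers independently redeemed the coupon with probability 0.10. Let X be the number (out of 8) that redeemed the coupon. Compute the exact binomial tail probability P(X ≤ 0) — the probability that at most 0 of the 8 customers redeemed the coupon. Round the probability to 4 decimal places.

X is binomial with n = 8 and p = 0.10.
P(X ≤ 0) = C(8,0)·0.10^0·0.90^8.
= 0.430467 = 0.4305.

P = 0.4305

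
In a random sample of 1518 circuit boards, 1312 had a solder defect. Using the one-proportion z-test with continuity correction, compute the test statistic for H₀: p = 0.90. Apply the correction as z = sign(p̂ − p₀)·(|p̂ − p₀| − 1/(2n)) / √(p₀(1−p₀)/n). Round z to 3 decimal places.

z = -4.594

Sample proportion p̂ = 1312/1518 = 0.86430. p̂ − p₀ = -0.035705.
1/(2n) = 0.000329.
Corrected numerator: |-0.035705| − 0.000329 = 0.035376.
Under H₀, SE = √(p₀(1−p₀)/n) = √(0.90·0.10/1518) = √0.000059289 = 0.007700.
z = (−)0.035376/0.007700 = -4.594.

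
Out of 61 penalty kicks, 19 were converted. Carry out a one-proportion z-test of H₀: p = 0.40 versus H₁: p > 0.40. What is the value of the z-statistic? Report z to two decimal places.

z = -1.41

With x = 19 successes in n = 61, p̂ = 0.31148.
Null standard error: √(0.40·0.60/61) = √0.003934426 = 0.062725.
Test statistic: z = -0.08852/0.062725 = -1.41.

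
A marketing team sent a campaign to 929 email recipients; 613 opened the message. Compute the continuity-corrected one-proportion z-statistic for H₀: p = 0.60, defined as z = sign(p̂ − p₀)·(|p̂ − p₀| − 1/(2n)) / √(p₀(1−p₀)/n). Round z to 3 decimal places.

p̂ = 613/929 = 0.65985. p̂ − p₀ = 0.059849.
1/(2n) = 0.000538.
Corrected numerator: |0.059849| − 0.000538 = 0.059311.
Null standard error: √(0.60·0.40/929) = √0.000258342 = 0.016073.
z = (+)0.059311/0.016073 = 3.690.

z = 3.690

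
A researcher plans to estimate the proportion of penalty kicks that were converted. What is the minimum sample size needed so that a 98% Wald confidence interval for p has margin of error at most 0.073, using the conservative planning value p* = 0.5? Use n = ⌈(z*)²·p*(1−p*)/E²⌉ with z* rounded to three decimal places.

z* = 2.326 at the 98% level.
p*(1−p*) = 0.2500.
(z*)²·p*(1−p*)/E² = 5.410276·0.2500/0.005329 = 253.813.
Rounding up, n = 254.

n = 254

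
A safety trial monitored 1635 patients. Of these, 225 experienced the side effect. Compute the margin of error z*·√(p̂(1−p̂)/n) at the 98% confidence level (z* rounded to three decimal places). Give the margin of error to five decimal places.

ME = 0.01982

Sample proportion p̂ = 225/1635 = 0.13761.
Standard error of p̂: √(0.118677/1635) = √0.000072585 = 0.008520.
The 98% critical value is z* = 2.326.
So ME = 0.01982.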